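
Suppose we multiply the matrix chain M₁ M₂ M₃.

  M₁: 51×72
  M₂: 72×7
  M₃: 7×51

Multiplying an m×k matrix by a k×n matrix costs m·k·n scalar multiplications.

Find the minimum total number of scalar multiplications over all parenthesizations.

43911

Order (M₁ (M₂ M₃)): (M₂ M₃): 72×7 by 7×51 → 72×51, cost 72·7·51 = 25704; (M₁ (M₂ M₃)): 51×72 by 72×51 → 51×51, cost 51·72·51 = 187272; cumulative 212976. Total 212976.
Order ((M₁ M₂) M₃): (M₁ M₂): 51×72 by 72×7 → 51×7, cost 51·72·7 = 25704; ((M₁ M₂) M₃): 51×7 by 7×51 → 51×51, cost 51·7·51 = 18207; cumulative 43911. Total 43911.
Minimum: 43911.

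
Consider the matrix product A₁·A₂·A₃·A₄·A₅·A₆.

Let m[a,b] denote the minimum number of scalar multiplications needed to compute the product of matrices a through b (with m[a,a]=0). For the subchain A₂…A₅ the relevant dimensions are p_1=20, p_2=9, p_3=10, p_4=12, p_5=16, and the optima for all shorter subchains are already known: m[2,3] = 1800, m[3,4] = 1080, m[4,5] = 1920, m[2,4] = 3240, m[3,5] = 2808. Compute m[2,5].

5688

m[2,5] = min over k∈[2,4] of m[2,k]+m[k+1,5]+p_{1}·p_k·p_{5}.
k=2: 0 + 2808 + 20·9·16 = 5688; k=3: 1800 + 1920 + 20·10·16 = 6920; k=4: 3240 + 0 + 20·12·16 = 7080.
Minimum: 5688 at k=2.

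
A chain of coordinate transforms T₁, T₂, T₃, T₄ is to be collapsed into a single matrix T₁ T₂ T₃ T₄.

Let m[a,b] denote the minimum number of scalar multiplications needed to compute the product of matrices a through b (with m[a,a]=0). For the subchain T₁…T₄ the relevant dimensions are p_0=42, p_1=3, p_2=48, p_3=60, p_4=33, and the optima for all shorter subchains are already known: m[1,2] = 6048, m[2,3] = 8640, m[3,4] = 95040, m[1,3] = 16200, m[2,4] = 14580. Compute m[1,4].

m[1,4] = min over k∈[1,3] of m[1,k]+m[k+1,4]+p_{0}·p_k·p_{4}.
k=1: 0 + 14580 + 42·3·33 = 18738; k=2: 6048 + 95040 + 42·48·33 = 167616; k=3: 16200 + 0 + 42·60·33 = 99360.
Minimum: 18738 at k=1.

18738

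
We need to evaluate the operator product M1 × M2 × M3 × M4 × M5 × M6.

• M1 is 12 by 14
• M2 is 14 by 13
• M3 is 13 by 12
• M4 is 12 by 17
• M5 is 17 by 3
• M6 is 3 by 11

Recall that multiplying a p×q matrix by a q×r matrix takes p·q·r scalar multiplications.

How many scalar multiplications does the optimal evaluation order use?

Adjacent pairs: M1M2 = 12·14·13 = 2184; M2M3 = 14·13·12 = 2184; M3M4 = 13·12·17 = 2652; M4M5 = 12·17·3 = 612; M5M6 = 17·3·11 = 561.
Length 3: M1..M3: k=1: 0+2184+12·14·12=4200; k=2: 2184+0+12·13·12=4056 → min 4056 | M2..M4: k=2: 0+2652+14·13·17=5746; k=3: 2184+0+14·12·17=5040 → min 5040 | M3..M5: k=3: 0+612+13·12·3=1080; k=4: 2652+0+13·17·3=3315 → min 1080 | M4..M6: k=4: 0+561+12·17·11=2805; k=5: 612+0+12·3·11=1008 → min 1008.
Length 4: M1..M4: k=1: 0+5040+12·14·17=7896; k=2: 2184+2652+12·13·17=7488; k=3: 4056+0+12·12·17=6504 → min 6504 | M2..M5: k=2: 0+1080+14·13·3=1626; k=3: 2184+612+14·12·3=3300; k=4: 5040+0+14·17·3=5754 → min 1626 | M3..M6: k=3: 0+1008+13·12·11=2724; k=4: 2652+561+13·17·11=5644; k=5: 1080+0+13·3·11=1509 → min 1509.
Length 5: M1..M5: k=1: 0+1626+12·14·3=2130; k=2: 2184+1080+12·13·3=3732; k=3: 4056+612+12·12·3=5100; k=4: 6504+0+12·17·3=7116 → min 2130 | M2..M6: k=2: 0+1509+14·13·11=3511; k=3: 2184+1008+14·12·11=5040; k=4: 5040+561+14·17·11=8219; k=5: 1626+0+14·3·11=2088 → min 2088.
Length 6: M1..M6: k=1: 0+2088+12·14·11=3936; k=2: 2184+1509+12·13·11=5409; k=3: 4056+1008+12·12·11=6648; k=4: 6504+561+12·17·11=9309; k=5: 2130+0+12·3·11=2526 → min 2526.
Optimal order: ((M1 × (M2 × (M3 × (M4 × M5)))) × M6) with cost 2526.

2526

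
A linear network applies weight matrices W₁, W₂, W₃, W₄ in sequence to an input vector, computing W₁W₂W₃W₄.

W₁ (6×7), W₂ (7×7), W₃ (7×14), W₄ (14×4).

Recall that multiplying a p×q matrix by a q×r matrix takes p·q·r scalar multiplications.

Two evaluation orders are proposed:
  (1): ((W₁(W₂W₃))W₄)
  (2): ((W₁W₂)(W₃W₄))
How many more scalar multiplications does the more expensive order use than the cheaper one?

Order (1) = ((W₁(W₂W₃))W₄): (W₂W₃): 7×7 by 7×14 → 7×14, cost 7·7·14 = 686; (W₁(W₂W₃)): 6×7 by 7×14 → 6×14, cost 6·7·14 = 588; cumulative 1274; ((W₁(W₂W₃))W₄): 6×14 by 14×4 → 6×4, cost 6·14·4 = 336; cumulative 1610. Total 1610.
Order (2) = ((W₁W₂)(W₃W₄)): (W₁W₂): 6×7 by 7×7 → 6×7, cost 6·7·7 = 294; (W₃W₄): 7×14 by 14×4 → 7×4, cost 7·14·4 = 392; ((W₁W₂)(W₃W₄)): 6×7 by 7×4 → 6×4, cost 6·7·4 = 168; cumulative 854. Total 854.
Difference: |1610 − 854| = 756.

756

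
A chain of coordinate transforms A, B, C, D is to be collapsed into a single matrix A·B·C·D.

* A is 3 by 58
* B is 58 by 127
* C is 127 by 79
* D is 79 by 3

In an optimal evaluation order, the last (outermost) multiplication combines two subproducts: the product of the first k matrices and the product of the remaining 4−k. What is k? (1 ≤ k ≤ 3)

1

Adjacent pairs: AB = 3·58·127 = 22098; BC = 58·127·79 = 581914; CD = 127·79·3 = 30099.
Length 3: A..C: k=1: 0+581914+3·58·79=595660; k=2: 22098+0+3·127·79=52197 → min 52197 | B..D: k=2: 0+30099+58·127·3=52197; k=3: 581914+0+58·79·3=595660 → min 52197.
Top-level splits: k=1: (A..A)·(B..D) → 0+52197+3·58·3 = 52719; k=2: (A..B)·(C..D) → 22098+30099+3·127·3 = 53340; k=3: (A..C)·(D..D) → 52197+0+3·79·3 = 52908.
Best split is after A, i.e. k = 1.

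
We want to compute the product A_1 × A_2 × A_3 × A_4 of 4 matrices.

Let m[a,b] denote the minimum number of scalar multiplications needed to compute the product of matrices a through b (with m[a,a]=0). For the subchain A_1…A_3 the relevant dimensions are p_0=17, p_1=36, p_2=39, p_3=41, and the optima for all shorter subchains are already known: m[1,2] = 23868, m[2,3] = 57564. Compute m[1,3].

m[1,3] = min over k∈[1,2] of m[1,k]+m[k+1,3]+p_{0}·p_k·p_{3}.
k=1: 0 + 57564 + 17·36·41 = 82656; k=2: 23868 + 0 + 17·39·41 = 51051.
Minimum: 51051 at k=2.

51051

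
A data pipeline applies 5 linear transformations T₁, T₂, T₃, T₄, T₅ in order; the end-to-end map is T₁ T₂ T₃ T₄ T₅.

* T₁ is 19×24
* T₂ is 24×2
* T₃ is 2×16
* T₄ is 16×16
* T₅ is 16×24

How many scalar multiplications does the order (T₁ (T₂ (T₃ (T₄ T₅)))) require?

19008

(T₄ T₅): 16×16 by 16×24 → 16×24, cost 16·16·24 = 6144
(T₃ (T₄ T₅)): 2×16 by 16×24 → 2×24, cost 2·16·24 = 768; cumulative 6912
(T₂ (T₃ (T₄ T₅))): 24×2 by 2×24 → 24×24, cost 24·2·24 = 1152; cumulative 8064
(T₁ (T₂ (T₃ (T₄ T₅)))): 19×24 by 24×24 → 19×24, cost 19·24·24 = 10944; cumulative 19008
Total: 19008 scalar multiplications.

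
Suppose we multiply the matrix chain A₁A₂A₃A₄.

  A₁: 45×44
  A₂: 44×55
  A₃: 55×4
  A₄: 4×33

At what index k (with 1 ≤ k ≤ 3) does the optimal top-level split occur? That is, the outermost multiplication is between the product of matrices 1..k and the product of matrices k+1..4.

Adjacent pairs: A₁A₂ = 45·44·55 = 108900; A₂A₃ = 44·55·4 = 9680; A₃A₄ = 55·4·33 = 7260.
Length 3: A₁..A₃: k=1: 0+9680+45·44·4=17600; k=2: 108900+0+45·55·4=118800 → min 17600 | A₂..A₄: k=2: 0+7260+44·55·33=87120; k=3: 9680+0+44·4·33=15488 → min 15488.
Top-level splits: k=1: (A₁..A₁)·(A₂..A₄) → 0+15488+45·44·33 = 80828; k=2: (A₁..A₂)·(A₃..A₄) → 108900+7260+45·55·33 = 197835; k=3: (A₁..A₃)·(A₄..A₄) → 17600+0+45·4·33 = 23540.
Best split is after A₃, i.e. k = 3.

3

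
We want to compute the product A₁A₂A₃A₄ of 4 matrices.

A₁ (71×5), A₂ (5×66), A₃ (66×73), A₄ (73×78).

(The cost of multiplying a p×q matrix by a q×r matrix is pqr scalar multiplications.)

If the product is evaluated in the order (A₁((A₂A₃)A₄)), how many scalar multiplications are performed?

80250

(A₂A₃): 5×66 by 66×73 → 5×73, cost 5·66·73 = 24090
((A₂A₃)A₄): 5×73 by 73×78 → 5×78, cost 5·73·78 = 28470; cumulative 52560
(A₁((A₂A₃)A₄)): 71×5 by 5×78 → 71×78, cost 71·5·78 = 27690; cumulative 80250
Total: 80250 scalar multiplications.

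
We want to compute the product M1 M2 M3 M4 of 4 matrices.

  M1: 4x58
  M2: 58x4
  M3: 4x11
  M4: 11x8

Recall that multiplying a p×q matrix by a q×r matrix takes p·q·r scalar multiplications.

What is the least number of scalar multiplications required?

Adjacent pairs: M1M2 = 4·58·4 = 928; M2M3 = 58·4·11 = 2552; M3M4 = 4·11·8 = 352.
Length 3: M1..M3: k=1: 0+2552+4·58·11=5104; k=2: 928+0+4·4·11=1104 → min 1104 | M2..M4: k=2: 0+352+58·4·8=2208; k=3: 2552+0+58·11·8=7656 → min 2208.
Length 4: M1..M4: k=1: 0+2208+4·58·8=4064; k=2: 928+352+4·4·8=1408; k=3: 1104+0+4·11·8=1456 → min 1408.
Optimal order: ((M1 M2) (M3 M4)) with cost 1408.

1408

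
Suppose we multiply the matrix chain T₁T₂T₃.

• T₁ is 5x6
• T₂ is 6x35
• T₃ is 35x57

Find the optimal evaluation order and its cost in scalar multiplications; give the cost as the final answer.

11025

(T₁(T₂T₃)): cost 13680.
((T₁T₂)T₃): cost 11025.
Optimal: ((T₁T₂)T₃) with cost 11025.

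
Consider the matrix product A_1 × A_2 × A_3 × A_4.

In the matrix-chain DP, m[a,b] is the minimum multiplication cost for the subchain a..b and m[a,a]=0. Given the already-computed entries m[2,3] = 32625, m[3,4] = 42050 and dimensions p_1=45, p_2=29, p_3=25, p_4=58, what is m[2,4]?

97875

m[2,4] = min over k∈[2,3] of m[2,k]+m[k+1,4]+p_{1}·p_k·p_{4}.
k=2: 0 + 42050 + 45·29·58 = 117740; k=3: 32625 + 0 + 45·25·58 = 97875.
Minimum: 97875 at k=3.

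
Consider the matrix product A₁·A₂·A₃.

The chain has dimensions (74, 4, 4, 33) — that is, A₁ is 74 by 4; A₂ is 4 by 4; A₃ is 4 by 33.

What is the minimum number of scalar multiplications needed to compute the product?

10296

Order (A₁·(A₂·A₃)): (A₂·A₃): 4×4 by 4×33 → 4×33, cost 4·4·33 = 528; (A₁·(A₂·A₃)): 74×4 by 4×33 → 74×33, cost 74·4·33 = 9768; cumulative 10296. Total 10296.
Order ((A₁·A₂)·A₃): (A₁·A₂): 74×4 by 4×4 → 74×4, cost 74·4·4 = 1184; ((A₁·A₂)·A₃): 74×4 by 4×33 → 74×33, cost 74·4·33 = 9768; cumulative 10952. Total 10952.
Minimum: 10296.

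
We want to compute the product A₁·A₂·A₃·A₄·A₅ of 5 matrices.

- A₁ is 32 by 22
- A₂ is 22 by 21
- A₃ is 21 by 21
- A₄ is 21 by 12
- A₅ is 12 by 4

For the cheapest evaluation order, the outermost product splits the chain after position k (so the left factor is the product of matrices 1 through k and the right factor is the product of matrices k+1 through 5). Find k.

1

Adjacent pairs: A₁A₂ = 32·22·21 = 14784; A₂A₃ = 22·21·21 = 9702; A₃A₄ = 21·21·12 = 5292; A₄A₅ = 21·12·4 = 1008.
Length 3: A₁..A₃: k=1: 0+9702+32·22·21=24486; k=2: 14784+0+32·21·21=28896 → min 24486 | A₂..A₄: k=2: 0+5292+22·21·12=10836; k=3: 9702+0+22·21·12=15246 → min 10836 | A₃..A₅: k=3: 0+1008+21·21·4=2772; k=4: 5292+0+21·12·4=6300 → min 2772.
Length 4: A₁..A₄: k=1: 0+10836+32·22·12=19284; k=2: 14784+5292+32·21·12=28140; k=3: 24486+0+32·21·12=32550 → min 19284 | A₂..A₅: k=2: 0+2772+22·21·4=4620; k=3: 9702+1008+22·21·4=12558; k=4: 10836+0+22·12·4=11892 → min 4620.
Top-level splits: k=1: (A₁..A₁)·(A₂..A₅) → 0+4620+32·22·4 = 7436; k=2: (A₁..A₂)·(A₃..A₅) → 14784+2772+32·21·4 = 20244; k=3: (A₁..A₃)·(A₄..A₅) → 24486+1008+32·21·4 = 28182; k=4: (A₁..A₄)·(A₅..A₅) → 19284+0+32·12·4 = 20820.
Best split is after A₁, i.e. k = 1.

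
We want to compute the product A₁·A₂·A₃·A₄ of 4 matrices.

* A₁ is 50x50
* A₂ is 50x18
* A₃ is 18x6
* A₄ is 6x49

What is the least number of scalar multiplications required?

35100

Adjacent pairs: A₁A₂ = 50·50·18 = 45000; A₂A₃ = 50·18·6 = 5400; A₃A₄ = 18·6·49 = 5292.
Length 3: A₁..A₃: k=1: 0+5400+50·50·6=20400; k=2: 45000+0+50·18·6=50400 → min 20400 | A₂..A₄: k=2: 0+5292+50·18·49=49392; k=3: 5400+0+50·6·49=20100 → min 20100.
Length 4: A₁..A₄: k=1: 0+20100+50·50·49=142600; k=2: 45000+5292+50·18·49=94392; k=3: 20400+0+50·6·49=35100 → min 35100.
Optimal order: ((A₁·(A₂·A₃))·A₄) with cost 35100.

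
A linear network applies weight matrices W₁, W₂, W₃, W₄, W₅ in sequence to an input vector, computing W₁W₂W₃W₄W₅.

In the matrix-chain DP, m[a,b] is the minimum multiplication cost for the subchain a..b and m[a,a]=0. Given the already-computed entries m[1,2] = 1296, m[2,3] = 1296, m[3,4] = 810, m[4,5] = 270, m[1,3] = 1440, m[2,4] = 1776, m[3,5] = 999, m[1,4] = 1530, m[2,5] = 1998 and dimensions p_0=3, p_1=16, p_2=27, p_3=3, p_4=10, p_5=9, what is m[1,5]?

1791

m[1,5] = min over k∈[1,4] of m[1,k]+m[k+1,5]+p_{0}·p_k·p_{5}.
k=1: 0 + 1998 + 3·16·9 = 2430; k=2: 1296 + 999 + 3·27·9 = 3024; k=3: 1440 + 270 + 3·3·9 = 1791; k=4: 1530 + 0 + 3·10·9 = 1800.
Minimum: 1791 at k=3.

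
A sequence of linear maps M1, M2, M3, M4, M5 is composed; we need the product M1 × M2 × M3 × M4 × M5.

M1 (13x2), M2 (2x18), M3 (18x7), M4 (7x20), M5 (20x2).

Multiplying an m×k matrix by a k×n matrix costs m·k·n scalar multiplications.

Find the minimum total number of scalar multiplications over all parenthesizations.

Adjacent pairs: M1M2 = 13·2·18 = 468; M2M3 = 2·18·7 = 252; M3M4 = 18·7·20 = 2520; M4M5 = 7·20·2 = 280.
Length 3: M1..M3: k=1: 0+252+13·2·7=434; k=2: 468+0+13·18·7=2106 → min 434 | M2..M4: k=2: 0+2520+2·18·20=3240; k=3: 252+0+2·7·20=532 → min 532 | M3..M5: k=3: 0+280+18·7·2=532; k=4: 2520+0+18·20·2=3240 → min 532.
Length 4: M1..M4: k=1: 0+532+13·2·20=1052; k=2: 468+2520+13·18·20=7668; k=3: 434+0+13·7·20=2254 → min 1052 | M2..M5: k=2: 0+532+2·18·2=604; k=3: 252+280+2·7·2=560; k=4: 532+0+2·20·2=612 → min 560.
Length 5: M1..M5: k=1: 0+560+13·2·2=612; k=2: 468+532+13·18·2=1468; k=3: 434+280+13·7·2=896; k=4: 1052+0+13·20·2=1572 → min 612.
Optimal order: (M1 × ((M2 × M3) × (M4 × M5))) with cost 612.

612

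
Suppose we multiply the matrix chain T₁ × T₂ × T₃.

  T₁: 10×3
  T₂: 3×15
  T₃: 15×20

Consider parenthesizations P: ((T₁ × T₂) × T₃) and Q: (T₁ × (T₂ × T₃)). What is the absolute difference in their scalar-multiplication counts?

Order P = ((T₁ × T₂) × T₃): (T₁ × T₂): 10×3 by 3×15 → 10×15, cost 10·3·15 = 450; ((T₁ × T₂) × T₃): 10×15 by 15×20 → 10×20, cost 10·15·20 = 3000; cumulative 3450. Total 3450.
Order Q = (T₁ × (T₂ × T₃)): (T₂ × T₃): 3×15 by 15×20 → 3×20, cost 3·15·20 = 900; (T₁ × (T₂ × T₃)): 10×3 by 3×20 → 10×20, cost 10·3·20 = 600; cumulative 1500. Total 1500.
Difference: |3450 − 1500| = 1950.

1950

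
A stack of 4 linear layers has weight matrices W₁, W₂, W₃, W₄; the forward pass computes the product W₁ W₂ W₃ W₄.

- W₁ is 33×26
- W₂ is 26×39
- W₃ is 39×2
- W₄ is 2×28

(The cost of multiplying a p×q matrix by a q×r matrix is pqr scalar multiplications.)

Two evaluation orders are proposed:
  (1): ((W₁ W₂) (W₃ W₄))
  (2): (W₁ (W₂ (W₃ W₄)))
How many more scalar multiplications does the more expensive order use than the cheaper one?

Order (1) = ((W₁ W₂) (W₃ W₄)): (W₁ W₂): 33×26 by 26×39 → 33×39, cost 33·26·39 = 33462; (W₃ W₄): 39×2 by 2×28 → 39×28, cost 39·2·28 = 2184; ((W₁ W₂) (W₃ W₄)): 33×39 by 39×28 → 33×28, cost 33·39·28 = 36036; cumulative 71682. Total 71682.
Order (2) = (W₁ (W₂ (W₃ W₄))): (W₃ W₄): 39×2 by 2×28 → 39×28, cost 39·2·28 = 2184; (W₂ (W₃ W₄)): 26×39 by 39×28 → 26×28, cost 26·39·28 = 28392; cumulative 30576; (W₁ (W₂ (W₃ W₄))): 33×26 by 26×28 → 33×28, cost 33·26·28 = 24024; cumulative 54600. Total 54600.
Difference: |71682 − 54600| = 17082.

17082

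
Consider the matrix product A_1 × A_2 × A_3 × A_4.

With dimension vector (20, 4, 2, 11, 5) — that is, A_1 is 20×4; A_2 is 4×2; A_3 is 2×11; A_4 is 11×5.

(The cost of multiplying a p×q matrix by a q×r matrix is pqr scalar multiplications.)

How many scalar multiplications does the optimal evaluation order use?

Adjacent pairs: A_1A_2 = 20·4·2 = 160; A_2A_3 = 4·2·11 = 88; A_3A_4 = 2·11·5 = 110.
Length 3: A_1..A_3: k=1: 0+88+20·4·11=968; k=2: 160+0+20·2·11=600 → min 600 | A_2..A_4: k=2: 0+110+4·2·5=150; k=3: 88+0+4·11·5=308 → min 150.
Length 4: A_1..A_4: k=1: 0+150+20·4·5=550; k=2: 160+110+20·2·5=470; k=3: 600+0+20·11·5=1700 → min 470.
Optimal order: ((A_1 × A_2) × (A_3 × A_4)) with cost 470.

470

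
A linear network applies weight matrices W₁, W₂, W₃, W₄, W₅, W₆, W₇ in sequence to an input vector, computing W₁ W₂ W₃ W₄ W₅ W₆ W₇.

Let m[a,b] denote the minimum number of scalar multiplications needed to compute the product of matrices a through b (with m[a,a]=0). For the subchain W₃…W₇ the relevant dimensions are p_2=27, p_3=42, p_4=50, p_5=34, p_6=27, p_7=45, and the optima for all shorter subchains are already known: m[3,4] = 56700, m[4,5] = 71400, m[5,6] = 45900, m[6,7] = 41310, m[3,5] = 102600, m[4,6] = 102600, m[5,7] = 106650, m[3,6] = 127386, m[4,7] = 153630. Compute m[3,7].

160191

m[3,7] = min over k∈[3,6] of m[3,k]+m[k+1,7]+p_{2}·p_k·p_{7}.
k=3: 0 + 153630 + 27·42·45 = 204660; k=4: 56700 + 106650 + 27·50·45 = 224100; k=5: 102600 + 41310 + 27·34·45 = 185220; k=6: 127386 + 0 + 27·27·45 = 160191.
Minimum: 160191 at k=6.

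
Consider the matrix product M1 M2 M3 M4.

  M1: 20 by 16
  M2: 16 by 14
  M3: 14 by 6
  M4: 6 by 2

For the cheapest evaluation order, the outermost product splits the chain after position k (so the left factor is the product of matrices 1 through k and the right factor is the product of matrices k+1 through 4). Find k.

Adjacent pairs: M1M2 = 20·16·14 = 4480; M2M3 = 16·14·6 = 1344; M3M4 = 14·6·2 = 168.
Length 3: M1..M3: k=1: 0+1344+20·16·6=3264; k=2: 4480+0+20·14·6=6160 → min 3264 | M2..M4: k=2: 0+168+16·14·2=616; k=3: 1344+0+16·6·2=1536 → min 616.
Top-level splits: k=1: (M1..M1)·(M2..M4) → 0+616+20·16·2 = 1256; k=2: (M1..M2)·(M3..M4) → 4480+168+20·14·2 = 5208; k=3: (M1..M3)·(M4..M4) → 3264+0+20·6·2 = 3504.
Best split is after M1, i.e. k = 1.

1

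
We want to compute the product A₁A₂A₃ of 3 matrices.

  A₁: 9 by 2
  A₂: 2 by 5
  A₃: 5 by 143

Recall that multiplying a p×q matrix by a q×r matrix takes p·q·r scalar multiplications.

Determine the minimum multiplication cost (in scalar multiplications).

4004

Order (A₁(A₂A₃)): (A₂A₃): 2×5 by 5×143 → 2×143, cost 2·5·143 = 1430; (A₁(A₂A₃)): 9×2 by 2×143 → 9×143, cost 9·2·143 = 2574; cumulative 4004. Total 4004.
Order ((A₁A₂)A₃): (A₁A₂): 9×2 by 2×5 → 9×5, cost 9·2·5 = 90; ((A₁A₂)A₃): 9×5 by 5×143 → 9×143, cost 9·5·143 = 6435; cumulative 6525. Total 6525.
Minimum: 4004.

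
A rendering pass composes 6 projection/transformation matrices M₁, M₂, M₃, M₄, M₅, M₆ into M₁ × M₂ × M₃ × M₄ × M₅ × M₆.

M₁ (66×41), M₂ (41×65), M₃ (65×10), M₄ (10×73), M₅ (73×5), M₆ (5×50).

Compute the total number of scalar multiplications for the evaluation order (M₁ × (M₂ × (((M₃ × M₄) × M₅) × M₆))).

(M₃ × M₄): 65×10 by 10×73 → 65×73, cost 65·10·73 = 47450
((M₃ × M₄) × M₅): 65×73 by 73×5 → 65×5, cost 65·73·5 = 23725; cumulative 71175
(((M₃ × M₄) × M₅) × M₆): 65×5 by 5×50 → 65×50, cost 65·5·50 = 16250; cumulative 87425
(M₂ × (((M₃ × M₄) × M₅) × M₆)): 41×65 by 65×50 → 41×50, cost 41·65·50 = 133250; cumulative 220675
(M₁ × (M₂ × (((M₃ × M₄) × M₅) × M₆))): 66×41 by 41×50 → 66×50, cost 66·41·50 = 135300; cumulative 355975
Total: 355975 scalar multiplications.

355975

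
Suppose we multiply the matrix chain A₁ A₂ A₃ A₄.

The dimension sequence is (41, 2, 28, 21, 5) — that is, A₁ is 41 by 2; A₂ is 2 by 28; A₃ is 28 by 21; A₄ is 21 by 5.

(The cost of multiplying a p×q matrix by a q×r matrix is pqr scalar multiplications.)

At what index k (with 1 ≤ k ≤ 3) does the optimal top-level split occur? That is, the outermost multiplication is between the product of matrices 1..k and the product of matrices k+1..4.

Adjacent pairs: A₁A₂ = 41·2·28 = 2296; A₂A₃ = 2·28·21 = 1176; A₃A₄ = 28·21·5 = 2940.
Length 3: A₁..A₃: k=1: 0+1176+41·2·21=2898; k=2: 2296+0+41·28·21=26404 → min 2898 | A₂..A₄: k=2: 0+2940+2·28·5=3220; k=3: 1176+0+2·21·5=1386 → min 1386.
Top-level splits: k=1: (A₁..A₁)·(A₂..A₄) → 0+1386+41·2·5 = 1796; k=2: (A₁..A₂)·(A₃..A₄) → 2296+2940+41·28·5 = 10976; k=3: (A₁..A₃)·(A₄..A₄) → 2898+0+41·21·5 = 7203.
Best split is after A₁, i.e. k = 1.

1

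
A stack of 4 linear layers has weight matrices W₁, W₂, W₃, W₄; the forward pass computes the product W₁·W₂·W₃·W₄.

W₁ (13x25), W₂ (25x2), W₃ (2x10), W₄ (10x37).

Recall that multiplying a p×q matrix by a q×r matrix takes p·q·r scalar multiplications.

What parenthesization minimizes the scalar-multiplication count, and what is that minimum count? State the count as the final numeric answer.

Adjacent pairs: W₁W₂ = 13·25·2 = 650; W₂W₃ = 25·2·10 = 500; W₃W₄ = 2·10·37 = 740.
Length 3: W₁..W₃: k=1: 0+500+13·25·10=3750; k=2: 650+0+13·2·10=910 → min 910 | W₂..W₄: k=2: 0+740+25·2·37=2590; k=3: 500+0+25·10·37=9750 → min 2590.
Length 4: W₁..W₄: k=1: 0+2590+13·25·37=14615; k=2: 650+740+13·2·37=2352; k=3: 910+0+13·10·37=5720 → min 2352.
Optimal parenthesization: ((W₁·W₂)·(W₃·W₄)) with cost 2352.

2352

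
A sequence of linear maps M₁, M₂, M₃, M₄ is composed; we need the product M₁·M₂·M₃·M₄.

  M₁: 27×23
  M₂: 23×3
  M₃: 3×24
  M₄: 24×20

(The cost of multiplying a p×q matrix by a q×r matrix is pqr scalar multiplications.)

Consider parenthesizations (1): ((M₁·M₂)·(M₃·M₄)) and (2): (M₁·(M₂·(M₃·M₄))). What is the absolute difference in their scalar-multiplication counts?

Order (1) = ((M₁·M₂)·(M₃·M₄)): (M₁·M₂): 27×23 by 23×3 → 27×3, cost 27·23·3 = 1863; (M₃·M₄): 3×24 by 24×20 → 3×20, cost 3·24·20 = 1440; ((M₁·M₂)·(M₃·M₄)): 27×3 by 3×20 → 27×20, cost 27·3·20 = 1620; cumulative 4923. Total 4923.
Order (2) = (M₁·(M₂·(M₃·M₄))): (M₃·M₄): 3×24 by 24×20 → 3×20, cost 3·24·20 = 1440; (M₂·(M₃·M₄)): 23×3 by 3×20 → 23×20, cost 23·3·20 = 1380; cumulative 2820; (M₁·(M₂·(M₃·M₄))): 27×23 by 23×20 → 27×20, cost 27·23·20 = 12420; cumulative 15240. Total 15240.
Difference: |4923 − 15240| = 10317.

10317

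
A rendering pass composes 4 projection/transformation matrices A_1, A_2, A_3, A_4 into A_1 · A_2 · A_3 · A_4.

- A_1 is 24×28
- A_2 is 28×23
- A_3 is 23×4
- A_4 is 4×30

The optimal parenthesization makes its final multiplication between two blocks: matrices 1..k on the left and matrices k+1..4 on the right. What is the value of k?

3

Adjacent pairs: A_1A_2 = 24·28·23 = 15456; A_2A_3 = 28·23·4 = 2576; A_3A_4 = 23·4·30 = 2760.
Length 3: A_1..A_3: k=1: 0+2576+24·28·4=5264; k=2: 15456+0+24·23·4=17664 → min 5264 | A_2..A_4: k=2: 0+2760+28·23·30=22080; k=3: 2576+0+28·4·30=5936 → min 5936.
Top-level splits: k=1: (A_1..A_1)·(A_2..A_4) → 0+5936+24·28·30 = 26096; k=2: (A_1..A_2)·(A_3..A_4) → 15456+2760+24·23·30 = 34776; k=3: (A_1..A_3)·(A_4..A_4) → 5264+0+24·4·30 = 8144.
Best split is after A_3, i.e. k = 3.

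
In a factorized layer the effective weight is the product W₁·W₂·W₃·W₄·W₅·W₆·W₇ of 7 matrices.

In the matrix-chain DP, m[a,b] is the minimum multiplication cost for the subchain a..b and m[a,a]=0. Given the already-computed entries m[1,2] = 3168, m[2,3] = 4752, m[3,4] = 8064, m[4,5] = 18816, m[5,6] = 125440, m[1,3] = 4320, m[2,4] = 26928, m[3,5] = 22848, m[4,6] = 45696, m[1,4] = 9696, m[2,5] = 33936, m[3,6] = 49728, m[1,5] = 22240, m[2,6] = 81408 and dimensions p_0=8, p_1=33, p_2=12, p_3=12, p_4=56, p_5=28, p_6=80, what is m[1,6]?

40160

m[1,6] = min over k∈[1,5] of m[1,k]+m[k+1,6]+p_{0}·p_k·p_{6}.
k=1: 0 + 81408 + 8·33·80 = 102528; k=2: 3168 + 49728 + 8·12·80 = 60576; k=3: 4320 + 45696 + 8·12·80 = 57696; k=4: 9696 + 125440 + 8·56·80 = 170976; k=5: 22240 + 0 + 8·28·80 = 40160.
Minimum: 40160 at k=5.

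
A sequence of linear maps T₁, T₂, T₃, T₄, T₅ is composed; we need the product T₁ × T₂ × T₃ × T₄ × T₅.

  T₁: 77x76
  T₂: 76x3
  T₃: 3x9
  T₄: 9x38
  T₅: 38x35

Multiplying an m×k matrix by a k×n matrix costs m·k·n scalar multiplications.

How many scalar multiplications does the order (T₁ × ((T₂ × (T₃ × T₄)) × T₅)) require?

315590

(T₃ × T₄): 3×9 by 9×38 → 3×38, cost 3·9·38 = 1026
(T₂ × (T₃ × T₄)): 76×3 by 3×38 → 76×38, cost 76·3·38 = 8664; cumulative 9690
((T₂ × (T₃ × T₄)) × T₅): 76×38 by 38×35 → 76×35, cost 76·38·35 = 101080; cumulative 110770
(T₁ × ((T₂ × (T₃ × T₄)) × T₅)): 77×76 by 76×35 → 77×35, cost 77·76·35 = 204820; cumulative 315590
Total: 315590 scalar multiplications.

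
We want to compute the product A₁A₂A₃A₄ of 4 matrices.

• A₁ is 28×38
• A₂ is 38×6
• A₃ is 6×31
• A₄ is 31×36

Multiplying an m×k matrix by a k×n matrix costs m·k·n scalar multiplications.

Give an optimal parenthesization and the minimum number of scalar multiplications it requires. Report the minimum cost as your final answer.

19128

Adjacent pairs: A₁A₂ = 28·38·6 = 6384; A₂A₃ = 38·6·31 = 7068; A₃A₄ = 6·31·36 = 6696.
Length 3: A₁..A₃: k=1: 0+7068+28·38·31=40052; k=2: 6384+0+28·6·31=11592 → min 11592 | A₂..A₄: k=2: 0+6696+38·6·36=14904; k=3: 7068+0+38·31·36=49476 → min 14904.
Length 4: A₁..A₄: k=1: 0+14904+28·38·36=53208; k=2: 6384+6696+28·6·36=19128; k=3: 11592+0+28·31·36=42840 → min 19128.
Optimal parenthesization: ((A₁A₂)(A₃A₄)) with cost 19128.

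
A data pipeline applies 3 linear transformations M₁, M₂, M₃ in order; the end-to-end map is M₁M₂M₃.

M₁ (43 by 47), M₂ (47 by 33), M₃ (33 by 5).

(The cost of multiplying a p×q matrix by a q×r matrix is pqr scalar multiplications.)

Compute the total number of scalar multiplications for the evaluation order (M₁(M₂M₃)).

(M₂M₃): 47×33 by 33×5 → 47×5, cost 47·33·5 = 7755
(M₁(M₂M₃)): 43×47 by 47×5 → 43×5, cost 43·47·5 = 10105; cumulative 17860
Total: 17860 scalar multiplications.

17860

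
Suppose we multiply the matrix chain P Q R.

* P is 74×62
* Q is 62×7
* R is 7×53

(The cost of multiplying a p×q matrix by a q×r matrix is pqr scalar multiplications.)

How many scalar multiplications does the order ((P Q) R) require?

(P Q): 74×62 by 62×7 → 74×7, cost 74·62·7 = 32116
((P Q) R): 74×7 by 7×53 → 74×53, cost 74·7·53 = 27454; cumulative 59570
Total: 59570 scalar multiplications.

59570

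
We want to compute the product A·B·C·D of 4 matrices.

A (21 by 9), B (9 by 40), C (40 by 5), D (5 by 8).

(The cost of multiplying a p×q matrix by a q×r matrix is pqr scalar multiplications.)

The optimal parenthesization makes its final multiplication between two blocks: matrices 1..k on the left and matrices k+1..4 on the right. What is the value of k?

3

Adjacent pairs: AB = 21·9·40 = 7560; BC = 9·40·5 = 1800; CD = 40·5·8 = 1600.
Length 3: A..C: k=1: 0+1800+21·9·5=2745; k=2: 7560+0+21·40·5=11760 → min 2745 | B..D: k=2: 0+1600+9·40·8=4480; k=3: 1800+0+9·5·8=2160 → min 2160.
Top-level splits: k=1: (A..A)·(B..D) → 0+2160+21·9·8 = 3672; k=2: (A..B)·(C..D) → 7560+1600+21·40·8 = 15880; k=3: (A..C)·(D..D) → 2745+0+21·5·8 = 3585.
Best split is after C, i.e. k = 3.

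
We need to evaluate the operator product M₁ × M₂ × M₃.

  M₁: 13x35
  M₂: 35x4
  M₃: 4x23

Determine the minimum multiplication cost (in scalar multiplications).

3016

Order (M₁ × (M₂ × M₃)): (M₂ × M₃): 35×4 by 4×23 → 35×23, cost 35·4·23 = 3220; (M₁ × (M₂ × M₃)): 13×35 by 35×23 → 13×23, cost 13·35·23 = 10465; cumulative 13685. Total 13685.
Order ((M₁ × M₂) × M₃): (M₁ × M₂): 13×35 by 35×4 → 13×4, cost 13·35·4 = 1820; ((M₁ × M₂) × M₃): 13×4 by 4×23 → 13×23, cost 13·4·23 = 1196; cumulative 3016. Total 3016.
Minimum: 3016.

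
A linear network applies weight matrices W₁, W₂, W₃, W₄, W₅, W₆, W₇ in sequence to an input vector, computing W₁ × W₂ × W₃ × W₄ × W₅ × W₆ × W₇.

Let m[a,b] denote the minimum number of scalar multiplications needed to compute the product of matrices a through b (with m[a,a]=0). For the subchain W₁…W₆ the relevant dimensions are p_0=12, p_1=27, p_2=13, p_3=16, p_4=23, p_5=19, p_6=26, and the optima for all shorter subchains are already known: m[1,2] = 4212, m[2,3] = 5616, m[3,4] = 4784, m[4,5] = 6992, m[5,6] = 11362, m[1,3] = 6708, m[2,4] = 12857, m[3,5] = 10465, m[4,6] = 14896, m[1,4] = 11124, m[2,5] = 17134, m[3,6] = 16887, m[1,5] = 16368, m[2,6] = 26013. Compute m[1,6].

22296

m[1,6] = min over k∈[1,5] of m[1,k]+m[k+1,6]+p_{0}·p_k·p_{6}.
k=1: 0 + 26013 + 12·27·26 = 34437; k=2: 4212 + 16887 + 12·13·26 = 25155; k=3: 6708 + 14896 + 12·16·26 = 26596; k=4: 11124 + 11362 + 12·23·26 = 29662; k=5: 16368 + 0 + 12·19·26 = 22296.
Minimum: 22296 at k=5.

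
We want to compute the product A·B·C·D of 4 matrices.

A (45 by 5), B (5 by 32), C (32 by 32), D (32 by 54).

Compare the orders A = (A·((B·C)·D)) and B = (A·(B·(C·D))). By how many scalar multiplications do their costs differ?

50176

Order A = (A·((B·C)·D)): (B·C): 5×32 by 32×32 → 5×32, cost 5·32·32 = 5120; ((B·C)·D): 5×32 by 32×54 → 5×54, cost 5·32·54 = 8640; cumulative 13760; (A·((B·C)·D)): 45×5 by 5×54 → 45×54, cost 45·5·54 = 12150; cumulative 25910. Total 25910.
Order B = (A·(B·(C·D))): (C·D): 32×32 by 32×54 → 32×54, cost 32·32·54 = 55296; (B·(C·D)): 5×32 by 32×54 → 5×54, cost 5·32·54 = 8640; cumulative 63936; (A·(B·(C·D))): 45×5 by 5×54 → 45×54, cost 45·5·54 = 12150; cumulative 76086. Total 76086.
Difference: |25910 − 76086| = 50176.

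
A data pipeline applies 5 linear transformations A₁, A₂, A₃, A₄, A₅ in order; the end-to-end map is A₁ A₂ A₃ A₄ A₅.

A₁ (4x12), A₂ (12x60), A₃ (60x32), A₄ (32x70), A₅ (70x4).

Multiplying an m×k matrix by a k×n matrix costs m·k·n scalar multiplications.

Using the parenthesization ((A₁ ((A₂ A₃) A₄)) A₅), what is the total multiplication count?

(A₂ A₃): 12×60 by 60×32 → 12×32, cost 12·60·32 = 23040
((A₂ A₃) A₄): 12×32 by 32×70 → 12×70, cost 12·32·70 = 26880; cumulative 49920
(A₁ ((A₂ A₃) A₄)): 4×12 by 12×70 → 4×70, cost 4·12·70 = 3360; cumulative 53280
((A₁ ((A₂ A₃) A₄)) A₅): 4×70 by 70×4 → 4×4, cost 4·70·4 = 1120; cumulative 54400
Total: 54400 scalar multiplications.

54400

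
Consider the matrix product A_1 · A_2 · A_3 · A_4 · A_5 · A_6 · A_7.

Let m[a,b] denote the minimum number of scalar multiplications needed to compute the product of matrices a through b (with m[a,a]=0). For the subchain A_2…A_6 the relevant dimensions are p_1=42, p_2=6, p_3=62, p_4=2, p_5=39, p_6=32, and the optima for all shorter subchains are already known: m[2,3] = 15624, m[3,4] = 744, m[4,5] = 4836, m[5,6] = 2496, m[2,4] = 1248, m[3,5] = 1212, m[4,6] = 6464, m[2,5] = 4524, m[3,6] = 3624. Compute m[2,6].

6432

m[2,6] = min over k∈[2,5] of m[2,k]+m[k+1,6]+p_{1}·p_k·p_{6}.
k=2: 0 + 3624 + 42·6·32 = 11688; k=3: 15624 + 6464 + 42·62·32 = 105416; k=4: 1248 + 2496 + 42·2·32 = 6432; k=5: 4524 + 0 + 42·39·32 = 56940.
Minimum: 6432 at k=4.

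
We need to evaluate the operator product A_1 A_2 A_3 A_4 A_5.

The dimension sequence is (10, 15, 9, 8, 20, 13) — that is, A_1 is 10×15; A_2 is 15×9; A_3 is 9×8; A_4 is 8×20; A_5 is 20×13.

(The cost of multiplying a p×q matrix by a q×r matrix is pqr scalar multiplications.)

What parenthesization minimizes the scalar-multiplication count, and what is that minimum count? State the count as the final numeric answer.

5190

Adjacent pairs: A_1A_2 = 10·15·9 = 1350; A_2A_3 = 15·9·8 = 1080; A_3A_4 = 9·8·20 = 1440; A_4A_5 = 8·20·13 = 2080.
Length 3: A_1..A_3: k=1: 0+1080+10·15·8=2280; k=2: 1350+0+10·9·8=2070 → min 2070 | A_2..A_4: k=2: 0+1440+15·9·20=4140; k=3: 1080+0+15·8·20=3480 → min 3480 | A_3..A_5: k=3: 0+2080+9·8·13=3016; k=4: 1440+0+9·20·13=3780 → min 3016.
Length 4: A_1..A_4: k=1: 0+3480+10·15·20=6480; k=2: 1350+1440+10·9·20=4590; k=3: 2070+0+10·8·20=3670 → min 3670 | A_2..A_5: k=2: 0+3016+15·9·13=4771; k=3: 1080+2080+15·8·13=4720; k=4: 3480+0+15·20·13=7380 → min 4720.
Length 5: A_1..A_5: k=1: 0+4720+10·15·13=6670; k=2: 1350+3016+10·9·13=5536; k=3: 2070+2080+10·8·13=5190; k=4: 3670+0+10·20·13=6270 → min 5190.
Optimal parenthesization: (((A_1 A_2) A_3) (A_4 A_5)) with cost 5190.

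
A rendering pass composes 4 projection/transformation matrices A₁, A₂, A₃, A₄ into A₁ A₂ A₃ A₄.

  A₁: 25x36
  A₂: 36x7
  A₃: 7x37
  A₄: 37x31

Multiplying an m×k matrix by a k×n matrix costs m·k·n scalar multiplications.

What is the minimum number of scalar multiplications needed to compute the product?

19754

Adjacent pairs: A₁A₂ = 25·36·7 = 6300; A₂A₃ = 36·7·37 = 9324; A₃A₄ = 7·37·31 = 8029.
Length 3: A₁..A₃: k=1: 0+9324+25·36·37=42624; k=2: 6300+0+25·7·37=12775 → min 12775 | A₂..A₄: k=2: 0+8029+36·7·31=15841; k=3: 9324+0+36·37·31=50616 → min 15841.
Length 4: A₁..A₄: k=1: 0+15841+25·36·31=43741; k=2: 6300+8029+25·7·31=19754; k=3: 12775+0+25·37·31=41450 → min 19754.
Optimal order: ((A₁ A₂) (A₃ A₄)) with cost 19754.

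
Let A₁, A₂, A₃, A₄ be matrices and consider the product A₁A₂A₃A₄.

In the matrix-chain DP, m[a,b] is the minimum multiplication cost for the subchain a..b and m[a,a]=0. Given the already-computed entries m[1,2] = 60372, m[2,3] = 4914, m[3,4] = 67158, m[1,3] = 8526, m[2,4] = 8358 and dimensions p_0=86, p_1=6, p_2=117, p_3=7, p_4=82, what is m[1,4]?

50670

m[1,4] = min over k∈[1,3] of m[1,k]+m[k+1,4]+p_{0}·p_k·p_{4}.
k=1: 0 + 8358 + 86·6·82 = 50670; k=2: 60372 + 67158 + 86·117·82 = 952614; k=3: 8526 + 0 + 86·7·82 = 57890.
Minimum: 50670 at k=1.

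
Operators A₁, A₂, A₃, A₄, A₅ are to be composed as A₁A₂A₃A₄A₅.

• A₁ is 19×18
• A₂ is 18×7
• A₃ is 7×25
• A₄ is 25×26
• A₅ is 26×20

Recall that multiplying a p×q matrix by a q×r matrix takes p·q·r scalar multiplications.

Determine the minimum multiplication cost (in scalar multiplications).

13244

Adjacent pairs: A₁A₂ = 19·18·7 = 2394; A₂A₃ = 18·7·25 = 3150; A₃A₄ = 7·25·26 = 4550; A₄A₅ = 25·26·20 = 13000.
Length 3: A₁..A₃: k=1: 0+3150+19·18·25=11700; k=2: 2394+0+19·7·25=5719 → min 5719 | A₂..A₄: k=2: 0+4550+18·7·26=7826; k=3: 3150+0+18·25·26=14850 → min 7826 | A₃..A₅: k=3: 0+13000+7·25·20=16500; k=4: 4550+0+7·26·20=8190 → min 8190.
Length 4: A₁..A₄: k=1: 0+7826+19·18·26=16718; k=2: 2394+4550+19·7·26=10402; k=3: 5719+0+19·25·26=18069 → min 10402 | A₂..A₅: k=2: 0+8190+18·7·20=10710; k=3: 3150+13000+18·25·20=25150; k=4: 7826+0+18·26·20=17186 → min 10710.
Length 5: A₁..A₅: k=1: 0+10710+19·18·20=17550; k=2: 2394+8190+19·7·20=13244; k=3: 5719+13000+19·25·20=28219; k=4: 10402+0+19·26·20=20282 → min 13244.
Optimal order: ((A₁A₂)((A₃A₄)A₅)) with cost 13244.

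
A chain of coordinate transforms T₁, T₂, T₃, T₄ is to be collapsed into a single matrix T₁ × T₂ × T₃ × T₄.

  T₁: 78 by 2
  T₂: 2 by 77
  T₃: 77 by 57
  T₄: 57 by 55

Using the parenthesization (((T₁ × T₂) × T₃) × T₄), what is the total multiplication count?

598884

(T₁ × T₂): 78×2 by 2×77 → 78×77, cost 78·2·77 = 12012
((T₁ × T₂) × T₃): 78×77 by 77×57 → 78×57, cost 78·77·57 = 342342; cumulative 354354
(((T₁ × T₂) × T₃) × T₄): 78×57 by 57×55 → 78×55, cost 78·57·55 = 244530; cumulative 598884
Total: 598884 scalar multiplications.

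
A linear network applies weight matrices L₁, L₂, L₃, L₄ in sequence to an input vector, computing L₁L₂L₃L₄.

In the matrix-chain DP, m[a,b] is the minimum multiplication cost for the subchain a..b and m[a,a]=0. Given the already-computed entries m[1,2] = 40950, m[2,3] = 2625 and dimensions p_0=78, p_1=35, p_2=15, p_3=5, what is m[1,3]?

16275

m[1,3] = min over k∈[1,2] of m[1,k]+m[k+1,3]+p_{0}·p_k·p_{3}.
k=1: 0 + 2625 + 78·35·5 = 16275; k=2: 40950 + 0 + 78·15·5 = 46800.
Minimum: 16275 at k=1.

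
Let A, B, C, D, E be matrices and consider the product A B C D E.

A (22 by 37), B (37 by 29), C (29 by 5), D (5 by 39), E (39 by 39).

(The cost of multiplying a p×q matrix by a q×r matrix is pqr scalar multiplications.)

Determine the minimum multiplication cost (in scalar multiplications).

21330

Adjacent pairs: AB = 22·37·29 = 23606; BC = 37·29·5 = 5365; CD = 29·5·39 = 5655; DE = 5·39·39 = 7605.
Length 3: A..C: k=1: 0+5365+22·37·5=9435; k=2: 23606+0+22·29·5=26796 → min 9435 | B..D: k=2: 0+5655+37·29·39=47502; k=3: 5365+0+37·5·39=12580 → min 12580 | C..E: k=3: 0+7605+29·5·39=13260; k=4: 5655+0+29·39·39=49764 → min 13260.
Length 4: A..D: k=1: 0+12580+22·37·39=44326; k=2: 23606+5655+22·29·39=54143; k=3: 9435+0+22·5·39=13725 → min 13725 | B..E: k=2: 0+13260+37·29·39=55107; k=3: 5365+7605+37·5·39=20185; k=4: 12580+0+37·39·39=68857 → min 20185.
Length 5: A..E: k=1: 0+20185+22·37·39=51931; k=2: 23606+13260+22·29·39=61748; k=3: 9435+7605+22·5·39=21330; k=4: 13725+0+22·39·39=47187 → min 21330.
Optimal order: ((A (B C)) (D E)) with cost 21330.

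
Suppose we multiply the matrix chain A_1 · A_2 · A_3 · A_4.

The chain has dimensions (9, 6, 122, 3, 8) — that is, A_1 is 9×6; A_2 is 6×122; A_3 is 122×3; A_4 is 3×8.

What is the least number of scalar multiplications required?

Adjacent pairs: A_1A_2 = 9·6·122 = 6588; A_2A_3 = 6·122·3 = 2196; A_3A_4 = 122·3·8 = 2928.
Length 3: A_1..A_3: k=1: 0+2196+9·6·3=2358; k=2: 6588+0+9·122·3=9882 → min 2358 | A_2..A_4: k=2: 0+2928+6·122·8=8784; k=3: 2196+0+6·3·8=2340 → min 2340.
Length 4: A_1..A_4: k=1: 0+2340+9·6·8=2772; k=2: 6588+2928+9·122·8=18300; k=3: 2358+0+9·3·8=2574 → min 2574.
Optimal order: ((A_1 · (A_2 · A_3)) · A_4) with cost 2574.

2574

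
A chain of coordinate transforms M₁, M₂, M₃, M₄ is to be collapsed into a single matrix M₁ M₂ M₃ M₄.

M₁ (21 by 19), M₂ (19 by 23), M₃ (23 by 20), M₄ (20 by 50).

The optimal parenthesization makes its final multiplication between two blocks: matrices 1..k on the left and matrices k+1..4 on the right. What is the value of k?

Adjacent pairs: M₁M₂ = 21·19·23 = 9177; M₂M₃ = 19·23·20 = 8740; M₃M₄ = 23·20·50 = 23000.
Length 3: M₁..M₃: k=1: 0+8740+21·19·20=16720; k=2: 9177+0+21·23·20=18837 → min 16720 | M₂..M₄: k=2: 0+23000+19·23·50=44850; k=3: 8740+0+19·20·50=27740 → min 27740.
Top-level splits: k=1: (M₁..M₁)·(M₂..M₄) → 0+27740+21·19·50 = 47690; k=2: (M₁..M₂)·(M₃..M₄) → 9177+23000+21·23·50 = 56327; k=3: (M₁..M₃)·(M₄..M₄) → 16720+0+21·20·50 = 37720.
Best split is after M₃, i.e. k = 3.

3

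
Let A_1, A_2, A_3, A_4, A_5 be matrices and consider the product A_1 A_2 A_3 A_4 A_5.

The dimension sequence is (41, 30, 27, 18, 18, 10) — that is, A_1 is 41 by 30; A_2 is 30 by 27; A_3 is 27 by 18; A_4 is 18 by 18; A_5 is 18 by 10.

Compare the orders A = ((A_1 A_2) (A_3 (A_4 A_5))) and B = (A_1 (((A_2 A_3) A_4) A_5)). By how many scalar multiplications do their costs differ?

Order A = ((A_1 A_2) (A_3 (A_4 A_5))): (A_1 A_2): 41×30 by 30×27 → 41×27, cost 41·30·27 = 33210; (A_4 A_5): 18×18 by 18×10 → 18×10, cost 18·18·10 = 3240; (A_3 (A_4 A_5)): 27×18 by 18×10 → 27×10, cost 27·18·10 = 4860; cumulative 8100; ((A_1 A_2) (A_3 (A_4 A_5))): 41×27 by 27×10 → 41×10, cost 41·27·10 = 11070; cumulative 52380. Total 52380.
Order B = (A_1 (((A_2 A_3) A_4) A_5)): (A_2 A_3): 30×27 by 27×18 → 30×18, cost 30·27·18 = 14580; ((A_2 A_3) A_4): 30×18 by 18×18 → 30×18, cost 30·18·18 = 9720; cumulative 24300; (((A_2 A_3) A_4) A_5): 30×18 by 18×10 → 30×10, cost 30·18·10 = 5400; cumulative 29700; (A_1 (((A_2 A_3) A_4) A_5)): 41×30 by 30×10 → 41×10, cost 41·30·10 = 12300; cumulative 42000. Total 42000.
Difference: |52380 − 42000| = 10380.

10380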